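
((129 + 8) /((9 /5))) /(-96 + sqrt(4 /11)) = -60280 /76029 - 685 * sqrt(11) /456174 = -0.80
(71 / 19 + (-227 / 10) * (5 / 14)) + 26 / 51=-104743 / 27132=-3.86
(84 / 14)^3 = 216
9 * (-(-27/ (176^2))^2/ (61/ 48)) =-19683/ 3658141696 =-0.00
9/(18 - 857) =-9/839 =-0.01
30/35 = 6/7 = 0.86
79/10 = 7.90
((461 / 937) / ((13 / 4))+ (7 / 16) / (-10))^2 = 44004711529 / 3798445081600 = 0.01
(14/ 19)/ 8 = 7/ 76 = 0.09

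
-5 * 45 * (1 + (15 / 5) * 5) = -3600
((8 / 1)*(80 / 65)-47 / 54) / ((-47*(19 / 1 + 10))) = -6301 / 956826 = -0.01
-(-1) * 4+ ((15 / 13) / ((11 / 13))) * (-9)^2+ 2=1281 / 11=116.45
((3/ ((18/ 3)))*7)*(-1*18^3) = -20412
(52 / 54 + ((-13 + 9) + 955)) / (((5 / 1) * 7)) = 25703 / 945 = 27.20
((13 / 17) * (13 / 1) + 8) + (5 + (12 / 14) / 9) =8224 / 357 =23.04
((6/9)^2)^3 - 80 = -58256/729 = -79.91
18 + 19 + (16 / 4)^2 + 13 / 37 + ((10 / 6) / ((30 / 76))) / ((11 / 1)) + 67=442253 / 3663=120.74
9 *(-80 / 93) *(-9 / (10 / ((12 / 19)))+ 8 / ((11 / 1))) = -7968 / 6479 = -1.23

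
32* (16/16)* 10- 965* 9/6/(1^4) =-2255/2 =-1127.50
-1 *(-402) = 402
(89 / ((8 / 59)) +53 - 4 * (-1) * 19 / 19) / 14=5707 / 112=50.96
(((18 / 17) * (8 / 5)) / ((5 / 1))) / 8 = 0.04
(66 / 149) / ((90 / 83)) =913 / 2235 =0.41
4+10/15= 14/3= 4.67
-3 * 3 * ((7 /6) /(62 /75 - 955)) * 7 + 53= 53.08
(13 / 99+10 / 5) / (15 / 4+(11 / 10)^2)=5275 / 12276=0.43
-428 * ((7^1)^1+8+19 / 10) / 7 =-36166 / 35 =-1033.31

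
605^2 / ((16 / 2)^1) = 366025 / 8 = 45753.12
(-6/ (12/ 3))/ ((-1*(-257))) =-3/ 514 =-0.01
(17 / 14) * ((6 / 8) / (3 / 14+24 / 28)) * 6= 51 / 10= 5.10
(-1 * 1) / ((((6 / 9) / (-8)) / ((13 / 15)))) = 52 / 5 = 10.40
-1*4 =-4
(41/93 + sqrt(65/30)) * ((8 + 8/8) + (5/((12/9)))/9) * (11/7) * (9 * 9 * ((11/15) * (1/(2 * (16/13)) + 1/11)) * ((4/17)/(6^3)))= 254815/1214208 + 6215 * sqrt(78)/78336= 0.91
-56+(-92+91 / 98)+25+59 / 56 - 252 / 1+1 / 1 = -20833 / 56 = -372.02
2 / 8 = 1 / 4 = 0.25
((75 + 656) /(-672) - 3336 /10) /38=-1124551 /127680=-8.81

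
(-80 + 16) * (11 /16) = -44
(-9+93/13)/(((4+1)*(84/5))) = -0.02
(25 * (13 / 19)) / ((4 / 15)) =4875 / 76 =64.14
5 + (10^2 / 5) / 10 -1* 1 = 6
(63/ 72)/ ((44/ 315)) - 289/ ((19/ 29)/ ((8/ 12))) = -5774539/ 20064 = -287.81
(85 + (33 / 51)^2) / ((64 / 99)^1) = 1221957 / 9248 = 132.13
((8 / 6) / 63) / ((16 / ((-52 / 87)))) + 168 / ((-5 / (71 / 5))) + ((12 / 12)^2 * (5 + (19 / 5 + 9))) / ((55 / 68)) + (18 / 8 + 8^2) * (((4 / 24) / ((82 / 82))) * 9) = -12868698589 / 36174600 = -355.74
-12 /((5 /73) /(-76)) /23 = 66576 /115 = 578.92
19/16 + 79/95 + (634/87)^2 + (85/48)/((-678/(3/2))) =286639102987/5200205760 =55.12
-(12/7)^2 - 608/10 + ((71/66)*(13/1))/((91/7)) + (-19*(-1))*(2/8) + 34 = -23.91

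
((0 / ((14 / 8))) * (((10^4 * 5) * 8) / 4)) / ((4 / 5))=0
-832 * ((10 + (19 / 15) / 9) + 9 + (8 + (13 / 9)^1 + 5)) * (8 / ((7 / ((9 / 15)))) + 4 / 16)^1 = -123542432 / 4725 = -26146.55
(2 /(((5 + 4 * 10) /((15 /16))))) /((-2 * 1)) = -1 /48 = -0.02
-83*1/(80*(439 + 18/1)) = -83/36560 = -0.00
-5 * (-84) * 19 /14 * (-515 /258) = -1137.79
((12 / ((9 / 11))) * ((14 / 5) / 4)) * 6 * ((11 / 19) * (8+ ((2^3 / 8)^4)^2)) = 320.97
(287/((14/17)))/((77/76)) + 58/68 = 902757/2618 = 344.83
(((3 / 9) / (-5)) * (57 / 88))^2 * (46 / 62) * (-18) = -74727 / 3000800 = -0.02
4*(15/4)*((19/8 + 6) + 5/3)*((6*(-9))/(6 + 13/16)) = -130140/109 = -1193.94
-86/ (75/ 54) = -1548/ 25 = -61.92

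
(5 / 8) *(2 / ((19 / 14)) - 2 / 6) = 325 / 456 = 0.71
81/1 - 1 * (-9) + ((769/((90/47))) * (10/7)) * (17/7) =654121/441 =1483.27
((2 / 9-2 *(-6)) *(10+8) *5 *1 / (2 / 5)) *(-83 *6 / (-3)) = 456500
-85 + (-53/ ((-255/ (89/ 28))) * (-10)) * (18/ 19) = -91.26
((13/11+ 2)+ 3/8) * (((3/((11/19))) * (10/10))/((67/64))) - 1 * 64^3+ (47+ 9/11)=-2124671018/8107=-262078.58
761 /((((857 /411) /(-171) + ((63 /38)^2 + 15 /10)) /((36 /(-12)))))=-12194315748 /22628233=-538.90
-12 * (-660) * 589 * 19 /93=953040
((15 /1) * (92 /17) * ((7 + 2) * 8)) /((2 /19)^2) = 8967240 /17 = 527484.71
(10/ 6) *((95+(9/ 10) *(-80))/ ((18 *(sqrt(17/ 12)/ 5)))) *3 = 575 *sqrt(51)/ 153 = 26.84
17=17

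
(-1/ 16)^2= 1/ 256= 0.00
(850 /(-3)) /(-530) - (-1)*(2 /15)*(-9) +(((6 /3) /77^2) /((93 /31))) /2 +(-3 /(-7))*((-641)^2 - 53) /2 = 138317552718 /1571185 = 88033.91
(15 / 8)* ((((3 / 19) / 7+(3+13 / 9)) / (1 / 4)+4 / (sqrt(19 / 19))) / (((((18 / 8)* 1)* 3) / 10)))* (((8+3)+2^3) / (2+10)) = 96.18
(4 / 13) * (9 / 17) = 36 / 221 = 0.16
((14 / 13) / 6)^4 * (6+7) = 2401 / 177957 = 0.01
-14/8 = -7/4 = -1.75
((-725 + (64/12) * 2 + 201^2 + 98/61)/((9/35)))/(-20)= -25420339/3294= -7717.16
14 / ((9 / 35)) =490 / 9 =54.44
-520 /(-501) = 520 /501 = 1.04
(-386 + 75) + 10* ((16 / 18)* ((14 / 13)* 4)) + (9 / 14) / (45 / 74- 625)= -10319879506 / 37841895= -272.71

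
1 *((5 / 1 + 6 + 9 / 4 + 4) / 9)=23 / 12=1.92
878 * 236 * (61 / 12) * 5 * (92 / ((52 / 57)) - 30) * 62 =300729776740 / 13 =23133059749.23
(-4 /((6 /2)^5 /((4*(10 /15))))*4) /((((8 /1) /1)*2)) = -0.01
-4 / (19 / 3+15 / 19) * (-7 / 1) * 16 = 62.90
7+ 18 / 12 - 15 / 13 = 191 / 26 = 7.35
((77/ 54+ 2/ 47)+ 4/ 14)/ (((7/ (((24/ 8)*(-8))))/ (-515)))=64199900/ 20727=3097.40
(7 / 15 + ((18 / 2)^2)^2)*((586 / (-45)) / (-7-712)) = 57675292 / 485325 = 118.84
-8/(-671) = 8/671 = 0.01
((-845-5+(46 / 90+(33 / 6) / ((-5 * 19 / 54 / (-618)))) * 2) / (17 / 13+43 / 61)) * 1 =511078984 / 341145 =1498.13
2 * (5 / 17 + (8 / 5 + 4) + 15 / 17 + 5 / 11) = 14.46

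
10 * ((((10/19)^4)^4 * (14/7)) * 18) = 0.01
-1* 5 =-5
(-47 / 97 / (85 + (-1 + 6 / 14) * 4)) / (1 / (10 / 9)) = -3290 / 505467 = -0.01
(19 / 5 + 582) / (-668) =-2929 / 3340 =-0.88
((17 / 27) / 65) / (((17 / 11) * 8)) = 11 / 14040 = 0.00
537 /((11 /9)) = 4833 /11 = 439.36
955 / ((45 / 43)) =8213 / 9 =912.56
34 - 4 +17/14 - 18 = 185/14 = 13.21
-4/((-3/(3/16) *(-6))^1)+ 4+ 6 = 239/24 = 9.96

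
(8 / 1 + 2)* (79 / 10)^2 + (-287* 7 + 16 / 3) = -41387 / 30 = -1379.57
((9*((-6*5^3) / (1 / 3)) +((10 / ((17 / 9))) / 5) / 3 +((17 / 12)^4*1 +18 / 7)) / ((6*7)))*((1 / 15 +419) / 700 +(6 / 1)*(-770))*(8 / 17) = 173059245136973023 / 165173904000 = 1047739.63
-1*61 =-61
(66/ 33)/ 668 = 1/ 334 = 0.00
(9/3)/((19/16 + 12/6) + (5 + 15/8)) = 48/161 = 0.30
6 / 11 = 0.55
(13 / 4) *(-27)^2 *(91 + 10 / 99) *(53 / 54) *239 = 4455503247 / 88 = 50630718.72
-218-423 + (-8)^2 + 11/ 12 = -576.08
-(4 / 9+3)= -31 / 9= -3.44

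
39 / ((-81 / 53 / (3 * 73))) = -50297 / 9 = -5588.56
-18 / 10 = -9 / 5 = -1.80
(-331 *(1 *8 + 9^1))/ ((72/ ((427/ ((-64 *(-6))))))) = -2402729/ 27648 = -86.90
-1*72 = -72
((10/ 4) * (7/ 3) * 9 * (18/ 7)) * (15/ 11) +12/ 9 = 185.42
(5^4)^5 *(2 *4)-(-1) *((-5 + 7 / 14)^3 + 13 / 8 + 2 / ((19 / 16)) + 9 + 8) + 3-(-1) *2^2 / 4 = 28991699218747461 / 38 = 762939453124933.18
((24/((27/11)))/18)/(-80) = -11/1620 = -0.01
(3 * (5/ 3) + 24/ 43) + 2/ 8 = 5.81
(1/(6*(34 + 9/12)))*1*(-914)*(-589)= 1076692/417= 2582.00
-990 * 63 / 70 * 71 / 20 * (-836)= 13221549 / 5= 2644309.80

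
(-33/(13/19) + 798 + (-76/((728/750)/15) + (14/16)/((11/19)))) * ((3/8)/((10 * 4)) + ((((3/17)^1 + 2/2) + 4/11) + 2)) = -20564937907/13691392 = -1502.03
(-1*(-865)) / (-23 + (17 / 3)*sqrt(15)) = -59685 / 142-14705*sqrt(15) / 142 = -821.39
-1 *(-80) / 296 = 10 / 37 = 0.27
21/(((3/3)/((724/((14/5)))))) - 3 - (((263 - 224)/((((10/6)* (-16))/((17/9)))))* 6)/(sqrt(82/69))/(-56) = 5427 - 663* sqrt(5658)/183680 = 5426.73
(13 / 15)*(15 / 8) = 13 / 8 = 1.62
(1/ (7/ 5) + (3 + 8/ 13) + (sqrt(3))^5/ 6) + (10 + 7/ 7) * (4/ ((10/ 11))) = 3 * sqrt(3)/ 2 + 23992/ 455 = 55.33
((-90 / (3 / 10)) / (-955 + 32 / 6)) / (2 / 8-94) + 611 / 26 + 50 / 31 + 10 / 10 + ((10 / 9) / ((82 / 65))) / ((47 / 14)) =403942527397 / 15317164170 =26.37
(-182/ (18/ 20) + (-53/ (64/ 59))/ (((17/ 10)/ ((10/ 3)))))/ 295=-145913/ 144432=-1.01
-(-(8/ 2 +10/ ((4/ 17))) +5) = 83/ 2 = 41.50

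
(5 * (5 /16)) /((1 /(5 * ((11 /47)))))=1375 /752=1.83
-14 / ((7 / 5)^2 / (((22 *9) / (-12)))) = 825 / 7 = 117.86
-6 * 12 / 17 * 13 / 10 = -468 / 85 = -5.51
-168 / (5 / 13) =-436.80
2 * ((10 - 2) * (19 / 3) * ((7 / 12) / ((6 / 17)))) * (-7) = -31654 / 27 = -1172.37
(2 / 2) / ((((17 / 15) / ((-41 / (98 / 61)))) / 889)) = -4764405 / 238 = -20018.51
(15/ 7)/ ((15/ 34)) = 34/ 7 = 4.86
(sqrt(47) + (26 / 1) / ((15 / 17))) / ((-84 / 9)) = -221 / 70 - 3 * sqrt(47) / 28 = -3.89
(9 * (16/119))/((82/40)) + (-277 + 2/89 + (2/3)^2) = -1078406257/3908079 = -275.94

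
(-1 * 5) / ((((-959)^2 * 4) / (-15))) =75 / 3678724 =0.00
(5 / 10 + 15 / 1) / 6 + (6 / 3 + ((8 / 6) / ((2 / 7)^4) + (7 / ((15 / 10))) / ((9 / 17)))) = 213.48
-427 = -427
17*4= 68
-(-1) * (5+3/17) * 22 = 1936/17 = 113.88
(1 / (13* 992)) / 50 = 1 / 644800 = 0.00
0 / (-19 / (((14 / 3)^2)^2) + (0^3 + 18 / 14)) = 0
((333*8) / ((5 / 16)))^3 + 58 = 619516098830.99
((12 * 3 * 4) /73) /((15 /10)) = 96 /73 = 1.32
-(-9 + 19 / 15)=116 / 15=7.73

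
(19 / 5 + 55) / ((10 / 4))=588 / 25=23.52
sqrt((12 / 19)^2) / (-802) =-6 / 7619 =-0.00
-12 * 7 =-84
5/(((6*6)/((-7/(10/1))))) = -7/72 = -0.10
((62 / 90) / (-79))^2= 961 / 12638025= 0.00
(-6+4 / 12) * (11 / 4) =-187 / 12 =-15.58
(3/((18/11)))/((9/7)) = 1.43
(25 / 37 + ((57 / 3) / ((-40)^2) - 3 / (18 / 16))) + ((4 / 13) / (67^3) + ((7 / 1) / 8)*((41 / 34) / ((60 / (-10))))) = -25439082183143 / 11804827444800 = -2.15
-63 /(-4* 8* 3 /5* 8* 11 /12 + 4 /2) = 315 /694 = 0.45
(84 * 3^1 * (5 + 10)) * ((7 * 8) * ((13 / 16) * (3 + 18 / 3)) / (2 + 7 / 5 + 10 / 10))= 3869775 / 11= 351797.73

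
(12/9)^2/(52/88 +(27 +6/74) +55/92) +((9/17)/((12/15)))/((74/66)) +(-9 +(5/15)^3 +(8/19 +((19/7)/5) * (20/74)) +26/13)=-18305412326713/3187939049820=-5.74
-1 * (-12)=12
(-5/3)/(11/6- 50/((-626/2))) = -3130/3743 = -0.84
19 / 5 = 3.80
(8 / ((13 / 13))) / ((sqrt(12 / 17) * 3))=3.17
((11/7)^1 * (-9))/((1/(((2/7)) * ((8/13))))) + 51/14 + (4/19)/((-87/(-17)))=2521501/2105922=1.20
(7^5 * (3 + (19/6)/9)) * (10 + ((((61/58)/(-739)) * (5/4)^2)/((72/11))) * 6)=250295994773755/444393216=563230.91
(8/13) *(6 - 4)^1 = 1.23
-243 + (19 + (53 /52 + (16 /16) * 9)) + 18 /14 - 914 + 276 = -309653 /364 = -850.70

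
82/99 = 0.83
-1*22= -22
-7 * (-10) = 70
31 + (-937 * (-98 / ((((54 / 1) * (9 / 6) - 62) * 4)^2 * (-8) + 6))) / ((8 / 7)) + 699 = 134588449 / 184808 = 728.26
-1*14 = -14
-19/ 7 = -2.71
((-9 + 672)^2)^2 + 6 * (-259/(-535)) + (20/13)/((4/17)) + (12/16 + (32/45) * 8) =48378650388415721/250380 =193220905776.88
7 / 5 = 1.40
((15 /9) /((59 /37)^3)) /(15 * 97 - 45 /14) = 709142 /2504596905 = 0.00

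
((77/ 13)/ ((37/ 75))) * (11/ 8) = 63525/ 3848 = 16.51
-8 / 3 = -2.67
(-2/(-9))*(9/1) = 2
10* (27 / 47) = 270 / 47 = 5.74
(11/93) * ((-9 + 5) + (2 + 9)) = 77/93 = 0.83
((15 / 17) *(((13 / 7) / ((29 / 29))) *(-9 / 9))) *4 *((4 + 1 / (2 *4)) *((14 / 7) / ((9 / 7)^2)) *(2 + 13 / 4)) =-35035 / 204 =-171.74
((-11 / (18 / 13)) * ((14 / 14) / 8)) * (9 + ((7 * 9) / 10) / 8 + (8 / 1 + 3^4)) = -1130129 / 11520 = -98.10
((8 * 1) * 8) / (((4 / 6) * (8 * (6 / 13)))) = 26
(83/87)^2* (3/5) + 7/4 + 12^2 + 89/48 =29902649/201840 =148.15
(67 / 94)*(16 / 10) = 268 / 235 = 1.14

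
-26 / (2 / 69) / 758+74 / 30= 14591 / 11370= 1.28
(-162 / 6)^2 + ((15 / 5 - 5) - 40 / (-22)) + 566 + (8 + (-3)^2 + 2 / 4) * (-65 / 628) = 17864183 / 13816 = 1293.01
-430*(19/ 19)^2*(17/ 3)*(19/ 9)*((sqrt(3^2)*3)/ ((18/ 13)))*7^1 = -6319495/ 27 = -234055.37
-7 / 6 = -1.17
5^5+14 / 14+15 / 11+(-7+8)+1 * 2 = 34434 / 11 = 3130.36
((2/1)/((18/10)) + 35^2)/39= 11035/351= 31.44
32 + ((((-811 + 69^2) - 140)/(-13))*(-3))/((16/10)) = 30239/52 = 581.52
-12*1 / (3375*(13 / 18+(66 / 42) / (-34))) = -119 / 22625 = -0.01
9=9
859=859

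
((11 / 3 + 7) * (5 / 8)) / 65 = 4 / 39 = 0.10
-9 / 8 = -1.12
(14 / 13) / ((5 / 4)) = 56 / 65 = 0.86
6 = 6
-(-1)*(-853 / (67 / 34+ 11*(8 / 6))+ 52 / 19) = -1564870 / 32243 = -48.53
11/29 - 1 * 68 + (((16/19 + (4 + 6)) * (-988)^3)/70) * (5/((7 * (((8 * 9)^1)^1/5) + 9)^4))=-1341757478729327/18441040248603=-72.76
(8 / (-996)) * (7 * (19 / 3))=-266 / 747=-0.36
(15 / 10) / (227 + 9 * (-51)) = -3 / 464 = -0.01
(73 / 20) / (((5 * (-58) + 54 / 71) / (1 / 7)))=-5183 / 2875040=-0.00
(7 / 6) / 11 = 7 / 66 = 0.11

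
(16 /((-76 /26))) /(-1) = 104 /19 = 5.47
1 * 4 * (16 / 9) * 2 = 128 / 9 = 14.22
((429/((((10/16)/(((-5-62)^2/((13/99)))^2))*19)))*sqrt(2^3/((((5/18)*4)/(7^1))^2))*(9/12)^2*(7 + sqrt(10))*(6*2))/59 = 22172662637572986*sqrt(2)*(sqrt(10) + 7)/364325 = 874651268267.12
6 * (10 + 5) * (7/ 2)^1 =315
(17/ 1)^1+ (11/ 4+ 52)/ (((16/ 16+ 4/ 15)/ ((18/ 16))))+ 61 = 76989/ 608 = 126.63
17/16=1.06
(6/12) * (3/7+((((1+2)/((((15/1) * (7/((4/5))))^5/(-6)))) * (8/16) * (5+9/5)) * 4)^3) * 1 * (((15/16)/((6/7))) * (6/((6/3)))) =4662246702781482716090974490974735196381/6630750866178108751773834228515625000000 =0.70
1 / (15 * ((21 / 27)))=3 / 35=0.09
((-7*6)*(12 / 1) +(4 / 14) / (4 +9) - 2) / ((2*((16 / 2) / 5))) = -57555 / 364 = -158.12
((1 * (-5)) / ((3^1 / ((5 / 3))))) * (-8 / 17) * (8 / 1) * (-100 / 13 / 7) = -160000 / 13923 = -11.49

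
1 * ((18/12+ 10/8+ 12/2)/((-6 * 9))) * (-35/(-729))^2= -42875/114791256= -0.00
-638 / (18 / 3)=-319 / 3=-106.33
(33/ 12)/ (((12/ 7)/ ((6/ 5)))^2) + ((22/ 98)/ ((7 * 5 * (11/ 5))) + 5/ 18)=2010493/ 1234800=1.63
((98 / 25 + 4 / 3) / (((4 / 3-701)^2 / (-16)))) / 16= -1182 / 110145025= -0.00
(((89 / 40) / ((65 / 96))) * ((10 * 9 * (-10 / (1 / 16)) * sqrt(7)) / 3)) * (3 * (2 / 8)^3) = -9612 * sqrt(7) / 13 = -1956.23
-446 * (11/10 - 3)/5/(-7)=-4237/175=-24.21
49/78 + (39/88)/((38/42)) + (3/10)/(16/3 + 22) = 15092243/13367640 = 1.13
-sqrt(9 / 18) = -sqrt(2) / 2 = -0.71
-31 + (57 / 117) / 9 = -10862 / 351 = -30.95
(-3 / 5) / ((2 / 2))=-3 / 5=-0.60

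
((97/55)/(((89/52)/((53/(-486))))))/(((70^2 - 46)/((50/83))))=-0.00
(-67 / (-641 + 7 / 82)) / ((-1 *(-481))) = 5494 / 25278955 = 0.00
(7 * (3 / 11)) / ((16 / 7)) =147 / 176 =0.84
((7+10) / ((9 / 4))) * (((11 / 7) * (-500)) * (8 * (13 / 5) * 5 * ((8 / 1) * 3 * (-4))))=59270095.24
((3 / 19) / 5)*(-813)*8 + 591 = 36633 / 95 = 385.61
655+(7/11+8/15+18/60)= 43327/66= 656.47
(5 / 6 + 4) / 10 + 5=329 / 60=5.48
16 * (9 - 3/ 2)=120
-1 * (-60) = 60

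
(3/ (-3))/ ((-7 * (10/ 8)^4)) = 256/ 4375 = 0.06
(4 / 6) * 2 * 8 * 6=64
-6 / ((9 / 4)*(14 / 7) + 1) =-12 / 11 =-1.09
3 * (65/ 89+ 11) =3132/ 89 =35.19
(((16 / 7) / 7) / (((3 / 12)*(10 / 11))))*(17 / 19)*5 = 5984 / 931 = 6.43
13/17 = 0.76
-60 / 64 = -15 / 16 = -0.94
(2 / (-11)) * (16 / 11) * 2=-64 / 121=-0.53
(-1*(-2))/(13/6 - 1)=12/7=1.71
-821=-821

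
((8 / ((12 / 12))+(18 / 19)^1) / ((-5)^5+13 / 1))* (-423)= 1.22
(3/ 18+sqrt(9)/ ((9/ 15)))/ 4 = 31/ 24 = 1.29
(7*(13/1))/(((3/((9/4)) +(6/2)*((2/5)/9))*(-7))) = -195/22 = -8.86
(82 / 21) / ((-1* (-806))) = 41 / 8463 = 0.00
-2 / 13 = -0.15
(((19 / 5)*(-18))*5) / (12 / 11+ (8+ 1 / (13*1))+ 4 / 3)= -146718 / 4505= -32.57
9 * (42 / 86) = 189 / 43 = 4.40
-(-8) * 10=80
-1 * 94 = -94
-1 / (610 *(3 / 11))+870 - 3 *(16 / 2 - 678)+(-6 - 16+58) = 5336269 / 1830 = 2915.99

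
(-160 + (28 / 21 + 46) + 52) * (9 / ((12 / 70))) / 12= -265.42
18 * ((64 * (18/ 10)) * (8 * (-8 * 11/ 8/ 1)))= -912384/ 5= -182476.80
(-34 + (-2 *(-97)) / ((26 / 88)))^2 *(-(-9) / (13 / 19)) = 11202694956 / 2197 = 5099087.37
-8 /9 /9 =-8 /81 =-0.10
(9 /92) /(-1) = -9 /92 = -0.10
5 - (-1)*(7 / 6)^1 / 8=247 / 48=5.15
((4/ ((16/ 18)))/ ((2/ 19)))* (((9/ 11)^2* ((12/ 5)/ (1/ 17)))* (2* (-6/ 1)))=-8476812/ 605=-14011.26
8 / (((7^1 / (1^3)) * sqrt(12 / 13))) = 4 * sqrt(39) / 21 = 1.19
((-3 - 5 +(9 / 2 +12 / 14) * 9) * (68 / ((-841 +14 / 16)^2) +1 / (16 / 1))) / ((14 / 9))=229238543691 / 141658893376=1.62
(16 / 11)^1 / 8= 2 / 11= 0.18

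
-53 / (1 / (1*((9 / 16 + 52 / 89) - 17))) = 1196475 / 1424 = 840.22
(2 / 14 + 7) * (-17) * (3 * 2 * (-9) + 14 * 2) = 3157.14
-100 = -100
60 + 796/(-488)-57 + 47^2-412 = 219401/122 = 1798.37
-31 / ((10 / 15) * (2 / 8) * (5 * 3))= -12.40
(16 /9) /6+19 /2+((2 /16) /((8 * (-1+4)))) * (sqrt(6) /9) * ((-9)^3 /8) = 529 /54 - 27 * sqrt(6) /512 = 9.67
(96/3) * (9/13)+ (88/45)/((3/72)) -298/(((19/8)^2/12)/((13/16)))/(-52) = 5560712/70395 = 78.99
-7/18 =-0.39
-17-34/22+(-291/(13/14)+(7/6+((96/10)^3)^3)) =1160534930903132929/1675781250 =692533665.06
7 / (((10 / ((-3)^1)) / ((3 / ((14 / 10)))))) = -9 / 2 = -4.50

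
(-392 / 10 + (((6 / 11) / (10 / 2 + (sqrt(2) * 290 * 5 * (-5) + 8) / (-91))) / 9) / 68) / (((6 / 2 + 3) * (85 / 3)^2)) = -3296329829511 / 405033721229500 + 1885 * sqrt(2) / 1620134884918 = -0.01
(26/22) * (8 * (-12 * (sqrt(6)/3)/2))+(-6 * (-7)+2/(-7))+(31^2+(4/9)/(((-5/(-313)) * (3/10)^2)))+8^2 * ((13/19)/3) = 14289809/10773 - 208 * sqrt(6)/11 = 1280.13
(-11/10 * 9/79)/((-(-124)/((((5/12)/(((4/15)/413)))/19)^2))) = -2110791375/1810614272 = -1.17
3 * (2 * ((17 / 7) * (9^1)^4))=669222 / 7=95603.14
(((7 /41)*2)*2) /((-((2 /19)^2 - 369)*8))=2527 /10922810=0.00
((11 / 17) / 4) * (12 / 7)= 33 / 119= 0.28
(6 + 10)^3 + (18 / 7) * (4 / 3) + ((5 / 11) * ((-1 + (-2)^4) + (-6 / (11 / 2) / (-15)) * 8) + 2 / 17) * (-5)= 58509287 / 14399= 4063.43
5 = 5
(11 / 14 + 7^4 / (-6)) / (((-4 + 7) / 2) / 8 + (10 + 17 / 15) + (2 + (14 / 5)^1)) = -670960 / 27083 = -24.77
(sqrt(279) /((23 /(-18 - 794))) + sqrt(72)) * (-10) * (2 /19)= -120 * sqrt(2) /19 + 48720 * sqrt(31) /437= 611.80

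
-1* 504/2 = -252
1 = 1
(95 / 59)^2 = 2.59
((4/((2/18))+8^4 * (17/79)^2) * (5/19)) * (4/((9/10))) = 281684000/1067211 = 263.94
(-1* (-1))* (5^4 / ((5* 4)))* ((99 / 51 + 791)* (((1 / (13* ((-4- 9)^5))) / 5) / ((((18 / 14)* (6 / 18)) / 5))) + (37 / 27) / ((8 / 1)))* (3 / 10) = 75731723525 / 47264113728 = 1.60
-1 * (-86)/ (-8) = -43/ 4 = -10.75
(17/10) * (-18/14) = -153/70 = -2.19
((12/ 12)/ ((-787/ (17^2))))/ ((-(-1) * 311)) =-289/ 244757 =-0.00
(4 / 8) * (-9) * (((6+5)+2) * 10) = -585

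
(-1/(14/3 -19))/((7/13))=39/301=0.13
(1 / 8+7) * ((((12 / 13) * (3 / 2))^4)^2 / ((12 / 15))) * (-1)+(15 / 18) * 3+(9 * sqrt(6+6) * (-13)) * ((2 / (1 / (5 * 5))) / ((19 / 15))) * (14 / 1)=-224099.33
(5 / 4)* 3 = 3.75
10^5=100000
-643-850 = -1493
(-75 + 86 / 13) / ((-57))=1.20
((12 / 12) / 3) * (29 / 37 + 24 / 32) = 227 / 444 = 0.51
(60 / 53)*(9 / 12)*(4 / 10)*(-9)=-162 / 53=-3.06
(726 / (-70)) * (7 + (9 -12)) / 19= -1452 / 665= -2.18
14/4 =3.50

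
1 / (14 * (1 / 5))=5 / 14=0.36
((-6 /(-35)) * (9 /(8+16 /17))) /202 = 459 /537320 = 0.00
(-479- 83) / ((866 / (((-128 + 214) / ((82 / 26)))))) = -314158 / 17753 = -17.70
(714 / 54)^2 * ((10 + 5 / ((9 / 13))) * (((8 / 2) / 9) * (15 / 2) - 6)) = -17559640 / 2187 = -8029.10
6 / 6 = 1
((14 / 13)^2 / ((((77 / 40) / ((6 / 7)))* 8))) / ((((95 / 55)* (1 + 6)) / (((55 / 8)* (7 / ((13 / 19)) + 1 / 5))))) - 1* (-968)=282962438 / 292201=968.38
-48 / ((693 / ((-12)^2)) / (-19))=14592 / 77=189.51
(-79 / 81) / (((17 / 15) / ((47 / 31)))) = -18565 / 14229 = -1.30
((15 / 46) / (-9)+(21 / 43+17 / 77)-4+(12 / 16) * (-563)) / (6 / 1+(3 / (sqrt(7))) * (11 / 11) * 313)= 388907657 / 19179002502-121728096641 * sqrt(7) / 268506035028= -1.18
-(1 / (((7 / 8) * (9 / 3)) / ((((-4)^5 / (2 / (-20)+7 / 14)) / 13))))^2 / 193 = -29.16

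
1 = 1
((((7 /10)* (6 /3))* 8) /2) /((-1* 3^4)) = -28 /405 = -0.07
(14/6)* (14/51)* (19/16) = 931/1224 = 0.76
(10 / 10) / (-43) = -0.02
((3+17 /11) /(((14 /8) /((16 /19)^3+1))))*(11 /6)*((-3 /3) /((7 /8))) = -1252000 /144039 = -8.69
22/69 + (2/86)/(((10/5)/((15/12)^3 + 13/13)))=134129/379776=0.35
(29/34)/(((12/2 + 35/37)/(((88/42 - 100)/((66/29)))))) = -62234/11781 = -5.28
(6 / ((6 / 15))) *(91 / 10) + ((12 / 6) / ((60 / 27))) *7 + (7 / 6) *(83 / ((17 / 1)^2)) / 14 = 2476567 / 17340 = 142.82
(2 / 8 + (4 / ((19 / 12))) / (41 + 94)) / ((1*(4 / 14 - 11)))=-6433 / 256500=-0.03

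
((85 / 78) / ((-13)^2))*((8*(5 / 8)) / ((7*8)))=425 / 738192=0.00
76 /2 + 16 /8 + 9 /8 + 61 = 102.12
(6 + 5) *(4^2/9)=176/9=19.56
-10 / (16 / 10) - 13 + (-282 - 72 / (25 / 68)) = -49709 / 100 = -497.09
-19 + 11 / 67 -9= -1865 / 67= -27.84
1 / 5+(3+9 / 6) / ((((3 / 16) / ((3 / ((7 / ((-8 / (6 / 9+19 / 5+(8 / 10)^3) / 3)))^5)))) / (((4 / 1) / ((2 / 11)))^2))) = 207011700825136896349 / 1906258504125684481745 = 0.11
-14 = -14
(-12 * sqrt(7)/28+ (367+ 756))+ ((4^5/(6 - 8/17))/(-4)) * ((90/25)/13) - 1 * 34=3287727/3055 - 3 * sqrt(7)/7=1075.05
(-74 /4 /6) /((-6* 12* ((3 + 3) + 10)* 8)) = 37 /110592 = 0.00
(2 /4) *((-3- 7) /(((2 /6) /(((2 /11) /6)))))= -5 /11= -0.45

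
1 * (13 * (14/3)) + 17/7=1325/21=63.10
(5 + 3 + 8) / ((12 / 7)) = 28 / 3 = 9.33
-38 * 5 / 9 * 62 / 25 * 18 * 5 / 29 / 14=-2356 / 203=-11.61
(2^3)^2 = 64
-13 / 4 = -3.25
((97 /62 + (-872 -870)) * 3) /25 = -323721 /1550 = -208.85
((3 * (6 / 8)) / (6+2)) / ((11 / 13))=117 / 352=0.33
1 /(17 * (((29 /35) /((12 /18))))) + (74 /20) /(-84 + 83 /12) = -124 /184875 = -0.00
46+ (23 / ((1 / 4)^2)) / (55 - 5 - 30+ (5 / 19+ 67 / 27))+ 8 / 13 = 2381250 / 37921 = 62.80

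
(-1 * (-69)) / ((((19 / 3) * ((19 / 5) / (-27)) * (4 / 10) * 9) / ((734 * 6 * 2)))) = -68372100 / 361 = -189396.40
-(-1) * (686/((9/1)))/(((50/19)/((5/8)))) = 18.10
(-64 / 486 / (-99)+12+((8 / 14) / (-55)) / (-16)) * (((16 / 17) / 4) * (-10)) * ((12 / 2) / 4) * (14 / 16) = -40422427 / 1090584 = -37.06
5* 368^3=249180160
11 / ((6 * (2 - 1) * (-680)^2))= 11 / 2774400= 0.00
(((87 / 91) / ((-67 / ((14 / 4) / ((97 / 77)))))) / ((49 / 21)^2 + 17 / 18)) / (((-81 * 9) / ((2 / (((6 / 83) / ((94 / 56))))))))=0.00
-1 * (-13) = 13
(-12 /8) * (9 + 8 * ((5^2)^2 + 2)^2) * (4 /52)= -9435123 /26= -362889.35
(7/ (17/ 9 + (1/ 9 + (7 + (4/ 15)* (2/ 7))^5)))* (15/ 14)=191442234375/ 452921585486386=0.00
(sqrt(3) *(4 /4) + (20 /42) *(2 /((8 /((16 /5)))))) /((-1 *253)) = -sqrt(3) /253 - 8 /5313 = -0.01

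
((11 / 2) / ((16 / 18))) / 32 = 99 / 512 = 0.19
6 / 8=3 / 4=0.75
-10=-10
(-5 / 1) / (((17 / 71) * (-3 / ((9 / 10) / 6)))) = 71 / 68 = 1.04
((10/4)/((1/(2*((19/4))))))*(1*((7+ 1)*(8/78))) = 19.49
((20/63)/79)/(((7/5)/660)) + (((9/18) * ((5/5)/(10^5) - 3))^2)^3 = 9873707683870973228995677529096611613/743232000000000000000000000000000000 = 13.28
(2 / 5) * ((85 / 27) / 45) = 34 / 1215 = 0.03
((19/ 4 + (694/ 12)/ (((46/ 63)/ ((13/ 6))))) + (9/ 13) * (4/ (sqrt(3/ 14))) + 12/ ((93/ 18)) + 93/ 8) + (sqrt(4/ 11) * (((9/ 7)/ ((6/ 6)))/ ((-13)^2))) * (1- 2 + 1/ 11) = -180 * sqrt(11)/ 143143 + 12 * sqrt(42)/ 13 + 542769/ 2852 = 196.29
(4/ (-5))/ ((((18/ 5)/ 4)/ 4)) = -32/ 9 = -3.56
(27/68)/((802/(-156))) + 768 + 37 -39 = 10442591/13634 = 765.92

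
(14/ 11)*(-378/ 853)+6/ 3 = 13474/ 9383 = 1.44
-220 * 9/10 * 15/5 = -594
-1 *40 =-40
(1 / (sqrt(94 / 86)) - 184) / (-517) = 184 / 517 - sqrt(2021) / 24299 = 0.35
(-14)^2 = 196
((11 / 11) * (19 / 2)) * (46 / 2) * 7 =3059 / 2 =1529.50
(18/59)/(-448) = -9/13216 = -0.00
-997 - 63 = -1060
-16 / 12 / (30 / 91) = -182 / 45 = -4.04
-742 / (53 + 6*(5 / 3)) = -106 / 9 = -11.78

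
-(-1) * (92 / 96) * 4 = 23 / 6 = 3.83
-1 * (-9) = 9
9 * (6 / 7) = 54 / 7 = 7.71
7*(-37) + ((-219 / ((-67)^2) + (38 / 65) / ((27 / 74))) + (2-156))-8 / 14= -22721703464 / 55147365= -412.02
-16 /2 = -8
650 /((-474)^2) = 325 /112338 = 0.00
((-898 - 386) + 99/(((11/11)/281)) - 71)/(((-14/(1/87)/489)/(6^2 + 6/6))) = -79802192/203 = -393114.25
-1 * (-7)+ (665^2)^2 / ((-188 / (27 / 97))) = -289548121.26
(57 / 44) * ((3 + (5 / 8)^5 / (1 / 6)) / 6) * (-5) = -5560065 / 1441792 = -3.86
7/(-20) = -7/20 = -0.35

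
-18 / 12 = -3 / 2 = -1.50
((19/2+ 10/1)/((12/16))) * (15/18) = 65/3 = 21.67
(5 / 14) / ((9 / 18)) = 5 / 7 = 0.71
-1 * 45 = -45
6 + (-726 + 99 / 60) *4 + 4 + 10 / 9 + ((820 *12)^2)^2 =421883856691070117 / 45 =9375196815357113.71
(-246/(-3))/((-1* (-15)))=5.47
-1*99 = -99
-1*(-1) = 1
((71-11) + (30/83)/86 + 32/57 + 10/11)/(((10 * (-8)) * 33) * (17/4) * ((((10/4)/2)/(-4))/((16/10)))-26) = 4402105696/155061311559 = 0.03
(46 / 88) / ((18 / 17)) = 391 / 792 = 0.49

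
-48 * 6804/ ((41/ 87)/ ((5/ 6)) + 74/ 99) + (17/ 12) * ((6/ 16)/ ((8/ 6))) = -18752882601/ 75392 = -248738.36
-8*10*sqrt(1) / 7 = -80 / 7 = -11.43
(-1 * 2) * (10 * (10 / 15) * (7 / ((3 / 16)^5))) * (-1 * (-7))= -2055208960 / 729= -2819216.68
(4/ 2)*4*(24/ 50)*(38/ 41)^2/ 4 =34656/ 42025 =0.82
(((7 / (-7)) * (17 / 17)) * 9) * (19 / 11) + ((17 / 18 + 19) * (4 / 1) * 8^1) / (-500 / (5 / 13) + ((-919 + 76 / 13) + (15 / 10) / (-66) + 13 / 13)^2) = -418300112908619 / 26909524226475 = -15.54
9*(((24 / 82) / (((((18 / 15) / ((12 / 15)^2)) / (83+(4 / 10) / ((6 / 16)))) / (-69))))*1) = -8352864 / 1025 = -8149.14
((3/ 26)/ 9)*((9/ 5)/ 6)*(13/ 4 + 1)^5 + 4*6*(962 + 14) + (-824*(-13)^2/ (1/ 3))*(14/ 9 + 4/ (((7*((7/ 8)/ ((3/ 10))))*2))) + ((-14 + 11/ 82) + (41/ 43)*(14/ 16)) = -46047826919912407/ 68999024640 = -667369.24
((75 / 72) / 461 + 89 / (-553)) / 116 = -970871 / 709733472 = -0.00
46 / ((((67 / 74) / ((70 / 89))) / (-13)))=-3097640 / 5963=-519.48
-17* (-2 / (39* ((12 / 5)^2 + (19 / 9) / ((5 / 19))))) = 2550 / 40313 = 0.06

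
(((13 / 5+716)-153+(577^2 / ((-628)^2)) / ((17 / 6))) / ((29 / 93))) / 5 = 362.96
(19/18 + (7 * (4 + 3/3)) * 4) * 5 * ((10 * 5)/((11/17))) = 5395375/99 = 54498.74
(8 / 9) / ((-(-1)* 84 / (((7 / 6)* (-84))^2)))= 2744 / 27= 101.63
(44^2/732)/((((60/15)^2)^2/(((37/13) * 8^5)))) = 2292224/2379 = 963.52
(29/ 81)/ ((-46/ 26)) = -377/ 1863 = -0.20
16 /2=8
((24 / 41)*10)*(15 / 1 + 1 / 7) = 25440 / 287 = 88.64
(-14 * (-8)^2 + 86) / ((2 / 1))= -405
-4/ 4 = -1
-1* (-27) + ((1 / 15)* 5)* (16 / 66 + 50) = 4331 / 99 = 43.75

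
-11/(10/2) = -11/5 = -2.20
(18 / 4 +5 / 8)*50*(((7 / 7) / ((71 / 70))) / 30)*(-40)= -71750 / 213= -336.85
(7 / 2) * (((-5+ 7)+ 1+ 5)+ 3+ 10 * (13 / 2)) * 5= 1330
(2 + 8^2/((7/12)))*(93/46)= 1581/7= 225.86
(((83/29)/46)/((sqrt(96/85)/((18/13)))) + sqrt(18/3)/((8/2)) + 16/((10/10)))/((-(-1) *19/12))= 747 *sqrt(510)/329498 + 3 *sqrt(6)/19 + 192/19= 10.54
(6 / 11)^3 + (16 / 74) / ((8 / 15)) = 27957 / 49247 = 0.57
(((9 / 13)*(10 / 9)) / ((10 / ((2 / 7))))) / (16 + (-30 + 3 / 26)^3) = -2704 / 3281713519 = -0.00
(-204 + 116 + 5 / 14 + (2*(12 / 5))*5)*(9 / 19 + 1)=-1782 / 19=-93.79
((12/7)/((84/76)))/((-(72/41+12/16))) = -12464/20139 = -0.62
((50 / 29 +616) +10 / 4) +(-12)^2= 44325 / 58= 764.22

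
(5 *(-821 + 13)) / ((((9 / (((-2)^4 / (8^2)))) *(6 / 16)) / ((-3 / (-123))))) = -8080 / 1107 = -7.30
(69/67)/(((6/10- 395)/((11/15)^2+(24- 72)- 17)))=83398/495465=0.17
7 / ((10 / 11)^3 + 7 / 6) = 55902 / 15317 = 3.65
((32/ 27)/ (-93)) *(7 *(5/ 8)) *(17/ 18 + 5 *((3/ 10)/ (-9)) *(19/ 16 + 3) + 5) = -52885/ 180792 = -0.29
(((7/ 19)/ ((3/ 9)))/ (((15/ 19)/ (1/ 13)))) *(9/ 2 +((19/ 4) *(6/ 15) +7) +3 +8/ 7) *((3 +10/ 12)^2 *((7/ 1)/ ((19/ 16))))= 9094568/ 55575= 163.64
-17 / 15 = -1.13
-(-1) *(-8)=-8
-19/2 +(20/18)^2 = -1339/162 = -8.27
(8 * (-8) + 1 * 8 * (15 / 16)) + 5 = -103 / 2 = -51.50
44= 44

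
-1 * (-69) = 69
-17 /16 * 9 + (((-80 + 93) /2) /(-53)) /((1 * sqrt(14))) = -153 /16 - 13 * sqrt(14) /1484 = -9.60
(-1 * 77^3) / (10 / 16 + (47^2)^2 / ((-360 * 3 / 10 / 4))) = 14087304 / 5576759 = 2.53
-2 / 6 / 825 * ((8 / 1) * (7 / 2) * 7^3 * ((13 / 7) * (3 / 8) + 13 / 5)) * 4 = -633178 / 12375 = -51.17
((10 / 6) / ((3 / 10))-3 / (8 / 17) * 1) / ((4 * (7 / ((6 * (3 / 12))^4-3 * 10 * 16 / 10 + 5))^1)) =35813 / 32256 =1.11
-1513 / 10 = -151.30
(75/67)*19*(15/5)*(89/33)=126825/737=172.08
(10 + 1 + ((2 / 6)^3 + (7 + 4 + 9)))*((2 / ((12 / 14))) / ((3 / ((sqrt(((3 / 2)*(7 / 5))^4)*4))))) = 287434 / 675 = 425.83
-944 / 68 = -236 / 17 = -13.88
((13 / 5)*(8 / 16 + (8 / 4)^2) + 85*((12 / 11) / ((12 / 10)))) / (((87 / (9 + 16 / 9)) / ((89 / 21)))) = 46.71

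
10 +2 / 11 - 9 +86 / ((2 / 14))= 6635 / 11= 603.18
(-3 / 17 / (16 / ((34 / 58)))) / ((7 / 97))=-291 / 3248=-0.09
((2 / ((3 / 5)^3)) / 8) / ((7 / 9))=125 / 84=1.49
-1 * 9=-9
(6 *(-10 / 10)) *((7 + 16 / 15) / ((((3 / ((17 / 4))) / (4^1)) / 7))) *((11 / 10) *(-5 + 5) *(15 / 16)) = 0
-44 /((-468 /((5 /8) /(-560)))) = -0.00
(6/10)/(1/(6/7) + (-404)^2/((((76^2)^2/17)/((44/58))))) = 0.49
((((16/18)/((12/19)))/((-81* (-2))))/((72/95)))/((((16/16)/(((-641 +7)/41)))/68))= -9727145/807003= -12.05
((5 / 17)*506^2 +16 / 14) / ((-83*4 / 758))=-1698184542 / 9877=-171933.23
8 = 8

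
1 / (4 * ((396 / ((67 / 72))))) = 67 / 114048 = 0.00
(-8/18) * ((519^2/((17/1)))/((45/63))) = -838012/85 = -9858.96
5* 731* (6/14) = 10965/7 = 1566.43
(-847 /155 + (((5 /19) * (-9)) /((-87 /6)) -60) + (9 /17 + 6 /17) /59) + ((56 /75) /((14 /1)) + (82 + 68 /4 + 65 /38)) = 91171727389 /2569836450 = 35.48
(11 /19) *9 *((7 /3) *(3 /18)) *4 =154 /19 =8.11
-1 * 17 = -17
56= 56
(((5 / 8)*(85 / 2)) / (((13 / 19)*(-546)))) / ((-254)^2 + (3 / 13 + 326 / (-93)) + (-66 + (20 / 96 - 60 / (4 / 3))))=-250325 / 226733963092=-0.00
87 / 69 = 29 / 23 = 1.26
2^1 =2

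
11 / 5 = 2.20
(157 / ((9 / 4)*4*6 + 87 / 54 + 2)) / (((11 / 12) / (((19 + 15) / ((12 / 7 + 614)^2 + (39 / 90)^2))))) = 2991038400 / 11218112346551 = 0.00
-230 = -230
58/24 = 29/12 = 2.42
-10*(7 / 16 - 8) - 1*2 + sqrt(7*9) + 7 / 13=3*sqrt(7) + 7713 / 104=82.10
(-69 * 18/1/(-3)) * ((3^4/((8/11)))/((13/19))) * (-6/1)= -10512909/26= -404342.65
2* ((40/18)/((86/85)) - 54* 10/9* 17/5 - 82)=-219664/387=-567.61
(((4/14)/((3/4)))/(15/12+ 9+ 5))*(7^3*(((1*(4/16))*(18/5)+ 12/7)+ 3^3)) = 77392/305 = 253.74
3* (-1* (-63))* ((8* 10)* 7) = 105840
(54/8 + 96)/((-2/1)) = -411/8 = -51.38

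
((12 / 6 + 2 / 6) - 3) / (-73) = 2 / 219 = 0.01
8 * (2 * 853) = 13648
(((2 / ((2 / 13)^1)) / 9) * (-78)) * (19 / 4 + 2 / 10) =-5577 / 10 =-557.70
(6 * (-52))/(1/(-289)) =90168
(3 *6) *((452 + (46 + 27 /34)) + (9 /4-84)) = 255231 /34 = 7506.79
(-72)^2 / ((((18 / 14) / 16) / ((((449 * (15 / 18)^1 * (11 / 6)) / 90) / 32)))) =15365.78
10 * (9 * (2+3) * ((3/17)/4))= 675/34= 19.85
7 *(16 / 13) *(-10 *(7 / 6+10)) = -37520 / 39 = -962.05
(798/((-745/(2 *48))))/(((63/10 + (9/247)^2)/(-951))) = 987724972416/63645797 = 15519.09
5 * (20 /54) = 50 /27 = 1.85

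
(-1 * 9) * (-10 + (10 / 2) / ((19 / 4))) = 1530 / 19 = 80.53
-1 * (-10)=10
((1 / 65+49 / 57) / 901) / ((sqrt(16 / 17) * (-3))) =-1621 * sqrt(17) / 20029230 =-0.00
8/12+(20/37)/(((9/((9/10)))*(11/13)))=892/1221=0.73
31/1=31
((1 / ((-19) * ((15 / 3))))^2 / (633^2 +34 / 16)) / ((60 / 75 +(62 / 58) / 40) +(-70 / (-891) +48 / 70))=11575872 / 66601089006410495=0.00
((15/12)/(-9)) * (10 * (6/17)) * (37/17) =-925/867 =-1.07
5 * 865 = 4325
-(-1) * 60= 60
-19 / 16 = -1.19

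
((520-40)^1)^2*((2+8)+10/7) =18432000/7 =2633142.86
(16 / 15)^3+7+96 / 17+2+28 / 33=10545577 / 631125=16.71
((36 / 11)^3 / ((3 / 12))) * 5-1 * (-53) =1003663 / 1331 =754.07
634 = 634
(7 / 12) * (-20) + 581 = 1708 / 3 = 569.33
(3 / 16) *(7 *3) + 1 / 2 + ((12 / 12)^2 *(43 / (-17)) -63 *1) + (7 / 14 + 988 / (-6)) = -183811 / 816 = -225.26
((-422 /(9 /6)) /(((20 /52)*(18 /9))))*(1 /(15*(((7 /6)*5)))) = -10972 /2625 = -4.18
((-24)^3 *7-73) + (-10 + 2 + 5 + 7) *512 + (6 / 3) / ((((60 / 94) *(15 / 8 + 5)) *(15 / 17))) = -94792.48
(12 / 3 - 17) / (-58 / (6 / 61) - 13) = 39 / 1808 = 0.02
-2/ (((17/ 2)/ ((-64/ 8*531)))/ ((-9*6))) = -917568/ 17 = -53974.59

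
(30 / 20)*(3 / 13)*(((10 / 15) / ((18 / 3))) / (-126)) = -1 / 3276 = -0.00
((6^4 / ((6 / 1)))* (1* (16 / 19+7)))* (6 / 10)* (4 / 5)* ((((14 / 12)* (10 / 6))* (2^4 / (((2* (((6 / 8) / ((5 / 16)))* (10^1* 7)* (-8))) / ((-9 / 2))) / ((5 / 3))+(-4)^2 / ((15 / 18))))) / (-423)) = -8344 / 52687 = -0.16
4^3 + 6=70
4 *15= 60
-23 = -23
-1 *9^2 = -81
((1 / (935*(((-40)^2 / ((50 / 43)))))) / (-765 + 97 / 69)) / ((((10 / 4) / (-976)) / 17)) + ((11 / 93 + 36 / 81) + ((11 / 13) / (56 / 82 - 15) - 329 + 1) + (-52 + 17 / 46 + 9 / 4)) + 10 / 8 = -11459955518862883457 / 30508886386321200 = -375.63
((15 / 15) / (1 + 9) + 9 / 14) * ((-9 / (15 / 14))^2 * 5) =6552 / 25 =262.08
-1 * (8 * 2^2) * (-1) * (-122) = -3904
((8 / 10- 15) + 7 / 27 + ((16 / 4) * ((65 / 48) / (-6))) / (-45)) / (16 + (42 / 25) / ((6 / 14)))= -225515 / 322704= -0.70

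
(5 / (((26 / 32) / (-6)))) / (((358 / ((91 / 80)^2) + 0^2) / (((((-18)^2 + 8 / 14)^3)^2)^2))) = -46115248031435242347056723633821622206464 / 252815347855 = -182406837332851460269414400000.00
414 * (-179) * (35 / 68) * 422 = -273636405 / 17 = -16096259.12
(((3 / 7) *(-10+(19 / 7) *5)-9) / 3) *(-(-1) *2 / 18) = -0.28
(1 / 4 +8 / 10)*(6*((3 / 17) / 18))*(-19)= -399 / 340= -1.17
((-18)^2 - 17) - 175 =132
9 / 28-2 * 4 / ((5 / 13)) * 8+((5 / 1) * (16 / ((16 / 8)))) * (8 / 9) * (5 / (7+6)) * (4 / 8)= -2608367 / 16380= -159.24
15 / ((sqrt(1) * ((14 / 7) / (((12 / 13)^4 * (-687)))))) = -106842240 / 28561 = -3740.84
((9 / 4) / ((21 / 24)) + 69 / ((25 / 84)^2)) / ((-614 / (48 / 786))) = -13677192 / 175949375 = -0.08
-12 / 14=-6 / 7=-0.86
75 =75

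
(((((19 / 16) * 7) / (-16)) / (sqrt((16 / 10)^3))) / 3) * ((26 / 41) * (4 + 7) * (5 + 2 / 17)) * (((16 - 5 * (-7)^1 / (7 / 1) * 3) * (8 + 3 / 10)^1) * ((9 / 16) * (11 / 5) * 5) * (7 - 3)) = -140494931577 * sqrt(10) / 22839296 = -19452.61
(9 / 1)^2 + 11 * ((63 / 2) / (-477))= 8509 / 106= 80.27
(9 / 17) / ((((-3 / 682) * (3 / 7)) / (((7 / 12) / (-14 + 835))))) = -16709 / 83742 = -0.20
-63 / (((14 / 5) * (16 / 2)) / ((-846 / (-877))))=-19035 / 7016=-2.71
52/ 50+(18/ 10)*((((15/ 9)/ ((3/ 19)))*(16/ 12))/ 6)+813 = 184109/ 225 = 818.26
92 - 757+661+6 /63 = -82 /21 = -3.90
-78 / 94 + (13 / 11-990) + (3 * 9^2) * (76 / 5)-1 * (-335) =7855691 / 2585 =3038.95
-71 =-71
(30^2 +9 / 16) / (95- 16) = 14409 / 1264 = 11.40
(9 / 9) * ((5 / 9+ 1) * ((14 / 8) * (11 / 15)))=539 / 270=2.00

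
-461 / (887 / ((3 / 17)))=-1383 / 15079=-0.09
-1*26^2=-676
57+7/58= 3313/58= 57.12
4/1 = 4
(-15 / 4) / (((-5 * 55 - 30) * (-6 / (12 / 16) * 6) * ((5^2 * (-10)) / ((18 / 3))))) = 3 / 488000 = 0.00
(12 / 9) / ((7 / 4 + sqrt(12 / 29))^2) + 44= 202371940 / 4531323 - 207872 * sqrt(87) / 4531323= 44.23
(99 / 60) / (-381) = -11 / 2540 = -0.00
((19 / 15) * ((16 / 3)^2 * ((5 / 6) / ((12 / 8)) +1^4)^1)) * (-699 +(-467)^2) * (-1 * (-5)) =14803389440 / 243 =60919298.11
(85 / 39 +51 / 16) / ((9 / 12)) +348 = 166213 / 468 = 355.16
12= 12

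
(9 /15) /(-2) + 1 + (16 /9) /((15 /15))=223 /90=2.48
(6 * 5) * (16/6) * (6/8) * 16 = 960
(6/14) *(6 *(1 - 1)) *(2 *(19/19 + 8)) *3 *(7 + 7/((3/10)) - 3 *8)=0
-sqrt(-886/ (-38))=-sqrt(8417)/ 19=-4.83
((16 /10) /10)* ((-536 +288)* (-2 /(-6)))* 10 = -1984 /15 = -132.27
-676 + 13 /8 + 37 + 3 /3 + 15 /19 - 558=-181425 /152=-1193.59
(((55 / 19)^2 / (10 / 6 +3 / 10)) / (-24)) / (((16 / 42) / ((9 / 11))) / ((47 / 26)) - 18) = 0.01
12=12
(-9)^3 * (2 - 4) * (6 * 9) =78732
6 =6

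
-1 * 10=-10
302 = 302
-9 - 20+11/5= -134/5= -26.80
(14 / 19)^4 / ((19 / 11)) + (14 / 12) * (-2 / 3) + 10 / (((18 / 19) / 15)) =3514911566 / 22284891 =157.73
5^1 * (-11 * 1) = -55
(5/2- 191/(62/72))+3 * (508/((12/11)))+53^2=247175/62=3986.69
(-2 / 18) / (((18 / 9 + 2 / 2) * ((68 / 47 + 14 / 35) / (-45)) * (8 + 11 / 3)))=235 / 3038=0.08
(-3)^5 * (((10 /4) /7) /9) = -135 /14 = -9.64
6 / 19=0.32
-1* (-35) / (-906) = -0.04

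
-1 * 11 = -11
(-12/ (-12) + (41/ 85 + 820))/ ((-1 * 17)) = -69826/ 1445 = -48.32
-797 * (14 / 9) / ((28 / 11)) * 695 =-338503.61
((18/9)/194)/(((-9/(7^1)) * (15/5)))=-7/2619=-0.00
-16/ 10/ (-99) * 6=16/ 165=0.10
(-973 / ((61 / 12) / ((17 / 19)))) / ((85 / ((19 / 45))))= -3892 / 4575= -0.85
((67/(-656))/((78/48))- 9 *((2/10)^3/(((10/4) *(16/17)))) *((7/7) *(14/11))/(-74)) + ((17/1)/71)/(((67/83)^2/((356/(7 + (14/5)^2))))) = 1122548548069550907/128254758226595000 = 8.75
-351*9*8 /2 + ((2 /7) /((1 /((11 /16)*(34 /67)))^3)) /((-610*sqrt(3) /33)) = -12636 - 71931233*sqrt(3) /328770050560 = -12636.00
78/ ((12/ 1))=13/ 2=6.50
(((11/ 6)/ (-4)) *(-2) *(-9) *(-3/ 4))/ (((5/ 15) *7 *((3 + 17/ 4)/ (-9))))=-2673/ 812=-3.29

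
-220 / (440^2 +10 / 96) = -2112 / 1858561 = -0.00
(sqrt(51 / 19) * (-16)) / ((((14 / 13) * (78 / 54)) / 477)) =-34344 * sqrt(969) / 133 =-8038.24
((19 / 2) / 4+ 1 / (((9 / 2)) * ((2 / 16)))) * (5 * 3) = 1495 / 24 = 62.29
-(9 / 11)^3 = -729 / 1331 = -0.55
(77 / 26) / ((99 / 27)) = 21 / 26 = 0.81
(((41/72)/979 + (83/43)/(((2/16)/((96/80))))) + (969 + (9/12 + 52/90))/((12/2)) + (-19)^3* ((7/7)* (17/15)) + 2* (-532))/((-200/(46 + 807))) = 41967729341243/1136619000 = 36923.30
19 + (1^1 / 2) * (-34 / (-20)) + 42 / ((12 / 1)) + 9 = 32.35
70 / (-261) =-70 / 261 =-0.27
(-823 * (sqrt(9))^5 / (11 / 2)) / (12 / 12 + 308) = -133326 / 1133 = -117.68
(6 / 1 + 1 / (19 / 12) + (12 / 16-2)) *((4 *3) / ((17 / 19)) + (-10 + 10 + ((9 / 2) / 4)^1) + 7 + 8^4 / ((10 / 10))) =229033865 / 10336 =22158.85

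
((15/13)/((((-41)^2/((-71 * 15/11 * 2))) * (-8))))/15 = 1065/961532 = 0.00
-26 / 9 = -2.89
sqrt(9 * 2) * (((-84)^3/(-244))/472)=55566 * sqrt(2)/3599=21.83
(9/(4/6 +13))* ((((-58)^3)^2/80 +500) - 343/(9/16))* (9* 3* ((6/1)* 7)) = 72849184963632/205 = 355361877871.38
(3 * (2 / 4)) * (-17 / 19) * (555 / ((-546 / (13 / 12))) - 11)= 1819 / 112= 16.24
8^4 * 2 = 8192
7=7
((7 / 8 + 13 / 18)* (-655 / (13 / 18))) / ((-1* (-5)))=-15065 / 52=-289.71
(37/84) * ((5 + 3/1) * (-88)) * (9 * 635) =-12405360/7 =-1772194.29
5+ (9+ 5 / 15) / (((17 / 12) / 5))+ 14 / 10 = 3344 / 85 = 39.34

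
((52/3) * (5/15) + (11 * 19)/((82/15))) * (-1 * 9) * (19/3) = -2508.54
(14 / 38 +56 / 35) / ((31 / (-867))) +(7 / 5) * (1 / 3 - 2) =-507002 / 8835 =-57.39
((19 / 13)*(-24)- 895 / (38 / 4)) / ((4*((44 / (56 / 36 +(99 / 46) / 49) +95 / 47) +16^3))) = -24349818703 / 3107986563838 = -0.01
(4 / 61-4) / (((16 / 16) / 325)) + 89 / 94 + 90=-6810511 / 5734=-1187.74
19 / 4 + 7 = 47 / 4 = 11.75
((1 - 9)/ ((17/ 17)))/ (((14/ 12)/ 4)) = -192/ 7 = -27.43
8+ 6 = 14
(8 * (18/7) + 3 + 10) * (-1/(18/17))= -3995/126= -31.71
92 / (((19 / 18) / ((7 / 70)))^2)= 7452 / 9025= 0.83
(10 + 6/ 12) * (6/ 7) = 9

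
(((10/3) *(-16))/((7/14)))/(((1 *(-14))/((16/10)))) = 256/21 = 12.19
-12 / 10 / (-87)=2 / 145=0.01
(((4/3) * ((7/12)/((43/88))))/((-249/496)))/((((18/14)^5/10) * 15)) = -10270287104/17070416361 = -0.60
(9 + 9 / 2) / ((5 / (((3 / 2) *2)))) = 81 / 10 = 8.10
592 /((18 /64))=18944 /9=2104.89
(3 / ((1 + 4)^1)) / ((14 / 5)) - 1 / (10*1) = 4 / 35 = 0.11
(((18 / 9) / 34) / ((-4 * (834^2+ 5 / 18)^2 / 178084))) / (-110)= 7212402 / 146561928361358015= 0.00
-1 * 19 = -19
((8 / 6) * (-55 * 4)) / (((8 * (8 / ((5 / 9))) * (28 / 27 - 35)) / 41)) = 11275 / 3668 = 3.07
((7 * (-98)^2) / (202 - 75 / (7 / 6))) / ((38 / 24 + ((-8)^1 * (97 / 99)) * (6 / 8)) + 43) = 5176556 / 410423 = 12.61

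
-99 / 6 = -33 / 2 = -16.50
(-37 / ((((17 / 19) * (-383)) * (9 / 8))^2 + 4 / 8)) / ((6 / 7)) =-2991968 / 10301563059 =-0.00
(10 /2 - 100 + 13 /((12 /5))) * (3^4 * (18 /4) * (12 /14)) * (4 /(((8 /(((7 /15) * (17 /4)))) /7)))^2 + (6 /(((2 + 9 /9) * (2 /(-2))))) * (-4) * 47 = -345163085 /256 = -1348293.30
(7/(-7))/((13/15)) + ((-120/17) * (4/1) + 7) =-4948/221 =-22.39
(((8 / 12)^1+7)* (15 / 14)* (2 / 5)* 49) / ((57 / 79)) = 223.14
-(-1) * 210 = 210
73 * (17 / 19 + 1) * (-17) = -2351.37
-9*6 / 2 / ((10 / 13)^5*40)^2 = -3722179279923 / 16000000000000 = -0.23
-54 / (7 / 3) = -162 / 7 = -23.14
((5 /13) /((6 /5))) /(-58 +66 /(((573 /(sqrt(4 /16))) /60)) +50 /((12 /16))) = 4775 /180596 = 0.03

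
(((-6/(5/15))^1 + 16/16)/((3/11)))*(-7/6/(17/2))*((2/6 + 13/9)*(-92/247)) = -5.67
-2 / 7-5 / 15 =-13 / 21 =-0.62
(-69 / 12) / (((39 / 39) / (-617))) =14191 / 4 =3547.75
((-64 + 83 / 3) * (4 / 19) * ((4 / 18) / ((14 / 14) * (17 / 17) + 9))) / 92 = -109 / 58995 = -0.00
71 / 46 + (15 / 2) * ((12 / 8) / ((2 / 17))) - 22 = 13831 / 184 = 75.17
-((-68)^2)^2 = -21381376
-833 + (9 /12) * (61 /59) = -832.22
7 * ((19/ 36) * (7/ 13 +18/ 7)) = 5377/ 468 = 11.49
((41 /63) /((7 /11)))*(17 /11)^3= 201433 /53361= 3.77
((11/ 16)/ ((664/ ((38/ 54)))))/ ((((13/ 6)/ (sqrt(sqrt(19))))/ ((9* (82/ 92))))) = 8569* 19^(1/ 4)/ 3176576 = 0.01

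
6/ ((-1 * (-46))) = 3/ 23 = 0.13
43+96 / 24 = 47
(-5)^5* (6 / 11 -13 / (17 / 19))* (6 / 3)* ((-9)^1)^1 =-147093750 / 187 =-786597.59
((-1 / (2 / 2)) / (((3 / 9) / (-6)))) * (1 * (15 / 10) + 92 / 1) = 1683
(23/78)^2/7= 529/42588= 0.01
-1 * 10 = -10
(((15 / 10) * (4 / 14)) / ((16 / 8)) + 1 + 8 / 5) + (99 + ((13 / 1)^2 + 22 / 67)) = 1271659 / 4690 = 271.14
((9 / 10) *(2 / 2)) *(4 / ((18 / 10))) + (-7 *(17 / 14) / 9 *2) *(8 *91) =-12358 / 9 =-1373.11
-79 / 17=-4.65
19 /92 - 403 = -37057 /92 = -402.79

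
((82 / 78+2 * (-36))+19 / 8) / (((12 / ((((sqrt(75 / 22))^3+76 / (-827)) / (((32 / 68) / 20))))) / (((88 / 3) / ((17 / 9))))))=22357775 / 64506 - 1215625 * sqrt(66) / 416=-23393.27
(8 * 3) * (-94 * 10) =-22560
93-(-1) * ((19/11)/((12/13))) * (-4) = 2822/33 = 85.52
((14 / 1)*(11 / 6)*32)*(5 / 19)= 12320 / 57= 216.14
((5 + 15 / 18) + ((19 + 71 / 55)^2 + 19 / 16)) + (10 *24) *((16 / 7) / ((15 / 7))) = 97972513 / 145200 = 674.74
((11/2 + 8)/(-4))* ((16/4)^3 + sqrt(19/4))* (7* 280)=-423360 - 6615* sqrt(19)/2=-437777.06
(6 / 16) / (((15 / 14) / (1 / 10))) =7 / 200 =0.04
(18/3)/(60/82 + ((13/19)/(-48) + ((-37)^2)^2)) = 224352/70078654939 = 0.00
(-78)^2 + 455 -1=6538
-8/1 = -8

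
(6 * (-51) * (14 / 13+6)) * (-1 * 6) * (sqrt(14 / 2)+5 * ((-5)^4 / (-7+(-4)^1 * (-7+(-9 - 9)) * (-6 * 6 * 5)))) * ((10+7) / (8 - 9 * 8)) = 560840625 / 936364 - 179469 * sqrt(7) / 52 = -8532.40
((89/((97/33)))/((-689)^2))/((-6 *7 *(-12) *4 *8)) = 979/247553709312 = 0.00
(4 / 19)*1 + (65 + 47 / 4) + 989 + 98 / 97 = 7865709 / 7372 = 1066.97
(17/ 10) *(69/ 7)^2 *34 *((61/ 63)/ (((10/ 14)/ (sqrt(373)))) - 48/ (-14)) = 33022296/ 1715 + 9325741 *sqrt(373)/ 1225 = 166283.53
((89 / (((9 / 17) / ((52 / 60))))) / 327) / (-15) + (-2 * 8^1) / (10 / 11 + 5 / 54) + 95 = 6224885524 / 78798825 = 79.00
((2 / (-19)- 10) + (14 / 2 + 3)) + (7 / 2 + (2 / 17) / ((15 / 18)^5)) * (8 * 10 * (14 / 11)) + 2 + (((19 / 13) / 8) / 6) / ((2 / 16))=67258443211 / 173208750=388.31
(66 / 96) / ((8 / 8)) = 11 / 16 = 0.69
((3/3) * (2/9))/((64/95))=95/288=0.33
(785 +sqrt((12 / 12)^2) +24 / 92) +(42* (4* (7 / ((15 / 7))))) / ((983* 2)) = 88914416 / 113045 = 786.54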